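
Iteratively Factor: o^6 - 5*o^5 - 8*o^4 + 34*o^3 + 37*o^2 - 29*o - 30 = (o + 2)*(o^5 - 7*o^4 + 6*o^3 + 22*o^2 - 7*o - 15) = (o + 1)*(o + 2)*(o^4 - 8*o^3 + 14*o^2 + 8*o - 15) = (o - 1)*(o + 1)*(o + 2)*(o^3 - 7*o^2 + 7*o + 15) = (o - 5)*(o - 1)*(o + 1)*(o + 2)*(o^2 - 2*o - 3) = (o - 5)*(o - 3)*(o - 1)*(o + 1)*(o + 2)*(o + 1)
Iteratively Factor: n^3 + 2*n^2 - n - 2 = (n + 2)*(n^2 - 1) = (n + 1)*(n + 2)*(n - 1)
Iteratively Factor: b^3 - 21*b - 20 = (b + 1)*(b^2 - b - 20) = (b + 1)*(b + 4)*(b - 5)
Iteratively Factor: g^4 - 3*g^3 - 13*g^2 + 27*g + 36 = (g + 1)*(g^3 - 4*g^2 - 9*g + 36) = (g - 4)*(g + 1)*(g^2 - 9) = (g - 4)*(g - 3)*(g + 1)*(g + 3)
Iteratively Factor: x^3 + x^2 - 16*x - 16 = (x + 4)*(x^2 - 3*x - 4) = (x + 1)*(x + 4)*(x - 4)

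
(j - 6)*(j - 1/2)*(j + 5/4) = j^3 - 21*j^2/4 - 41*j/8 + 15/4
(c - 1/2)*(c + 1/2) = c^2 - 1/4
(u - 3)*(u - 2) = u^2 - 5*u + 6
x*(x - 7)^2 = x^3 - 14*x^2 + 49*x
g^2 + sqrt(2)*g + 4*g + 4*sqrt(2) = (g + 4)*(g + sqrt(2))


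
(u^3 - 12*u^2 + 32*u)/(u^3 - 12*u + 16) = u*(u^2 - 12*u + 32)/(u^3 - 12*u + 16)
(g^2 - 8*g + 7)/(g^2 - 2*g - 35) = (g - 1)/(g + 5)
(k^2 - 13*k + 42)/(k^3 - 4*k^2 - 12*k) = (k - 7)/(k*(k + 2))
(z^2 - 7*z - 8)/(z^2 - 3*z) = (z^2 - 7*z - 8)/(z*(z - 3))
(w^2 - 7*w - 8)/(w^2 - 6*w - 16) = (w + 1)/(w + 2)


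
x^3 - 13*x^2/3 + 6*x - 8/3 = (x - 2)*(x - 4/3)*(x - 1)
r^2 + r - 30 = (r - 5)*(r + 6)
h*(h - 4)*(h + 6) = h^3 + 2*h^2 - 24*h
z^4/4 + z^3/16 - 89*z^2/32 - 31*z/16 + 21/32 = (z/4 + 1/4)*(z - 7/2)*(z - 1/4)*(z + 3)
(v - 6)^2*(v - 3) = v^3 - 15*v^2 + 72*v - 108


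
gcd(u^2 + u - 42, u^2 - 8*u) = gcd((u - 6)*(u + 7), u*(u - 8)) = 1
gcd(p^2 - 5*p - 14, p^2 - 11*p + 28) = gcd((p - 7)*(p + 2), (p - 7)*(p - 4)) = p - 7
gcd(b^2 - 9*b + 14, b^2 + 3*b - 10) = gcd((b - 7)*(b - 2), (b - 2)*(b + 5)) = b - 2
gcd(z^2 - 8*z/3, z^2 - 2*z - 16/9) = z - 8/3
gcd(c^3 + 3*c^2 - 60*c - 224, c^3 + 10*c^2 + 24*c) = c + 4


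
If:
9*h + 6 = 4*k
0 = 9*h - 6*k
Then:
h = -2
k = -3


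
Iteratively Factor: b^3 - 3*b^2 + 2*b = (b - 2)*(b^2 - b) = b*(b - 2)*(b - 1)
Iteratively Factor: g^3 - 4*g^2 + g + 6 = (g + 1)*(g^2 - 5*g + 6) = (g - 3)*(g + 1)*(g - 2)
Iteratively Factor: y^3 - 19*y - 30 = (y - 5)*(y^2 + 5*y + 6) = (y - 5)*(y + 3)*(y + 2)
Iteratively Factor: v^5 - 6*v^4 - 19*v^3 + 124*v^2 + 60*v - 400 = (v + 2)*(v^4 - 8*v^3 - 3*v^2 + 130*v - 200) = (v + 2)*(v + 4)*(v^3 - 12*v^2 + 45*v - 50) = (v - 5)*(v + 2)*(v + 4)*(v^2 - 7*v + 10) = (v - 5)*(v - 2)*(v + 2)*(v + 4)*(v - 5)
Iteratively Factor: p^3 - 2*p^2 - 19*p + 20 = (p - 1)*(p^2 - p - 20) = (p - 1)*(p + 4)*(p - 5)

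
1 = 1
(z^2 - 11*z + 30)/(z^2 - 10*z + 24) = (z - 5)/(z - 4)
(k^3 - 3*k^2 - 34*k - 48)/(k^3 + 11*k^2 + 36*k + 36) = (k - 8)/(k + 6)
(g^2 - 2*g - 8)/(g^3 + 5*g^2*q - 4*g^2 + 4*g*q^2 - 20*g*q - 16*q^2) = (g + 2)/(g^2 + 5*g*q + 4*q^2)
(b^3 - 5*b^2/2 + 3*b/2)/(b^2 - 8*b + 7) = b*(2*b - 3)/(2*(b - 7))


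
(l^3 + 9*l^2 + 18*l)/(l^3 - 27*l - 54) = l*(l + 6)/(l^2 - 3*l - 18)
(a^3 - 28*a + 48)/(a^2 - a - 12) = (a^2 + 4*a - 12)/(a + 3)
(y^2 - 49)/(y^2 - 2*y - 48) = (49 - y^2)/(-y^2 + 2*y + 48)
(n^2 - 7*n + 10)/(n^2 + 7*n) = (n^2 - 7*n + 10)/(n*(n + 7))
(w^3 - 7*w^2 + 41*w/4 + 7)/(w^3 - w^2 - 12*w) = (w^2 - 3*w - 7/4)/(w*(w + 3))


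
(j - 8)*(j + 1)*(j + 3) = j^3 - 4*j^2 - 29*j - 24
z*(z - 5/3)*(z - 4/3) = z^3 - 3*z^2 + 20*z/9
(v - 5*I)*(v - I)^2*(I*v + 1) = I*v^4 + 8*v^3 - 18*I*v^2 - 16*v + 5*I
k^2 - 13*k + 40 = (k - 8)*(k - 5)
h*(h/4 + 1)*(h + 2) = h^3/4 + 3*h^2/2 + 2*h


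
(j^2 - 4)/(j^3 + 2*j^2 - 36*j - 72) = (j - 2)/(j^2 - 36)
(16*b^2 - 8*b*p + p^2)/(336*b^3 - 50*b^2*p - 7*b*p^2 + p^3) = (16*b^2 - 8*b*p + p^2)/(336*b^3 - 50*b^2*p - 7*b*p^2 + p^3)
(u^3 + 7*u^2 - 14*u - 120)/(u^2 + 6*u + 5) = (u^2 + 2*u - 24)/(u + 1)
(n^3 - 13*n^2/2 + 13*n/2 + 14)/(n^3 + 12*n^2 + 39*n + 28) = (n^2 - 15*n/2 + 14)/(n^2 + 11*n + 28)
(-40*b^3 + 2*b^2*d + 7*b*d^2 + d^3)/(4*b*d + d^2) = -10*b^2/d + 3*b + d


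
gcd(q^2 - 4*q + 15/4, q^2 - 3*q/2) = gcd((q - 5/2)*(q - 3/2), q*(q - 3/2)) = q - 3/2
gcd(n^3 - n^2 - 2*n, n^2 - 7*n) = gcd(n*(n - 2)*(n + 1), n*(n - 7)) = n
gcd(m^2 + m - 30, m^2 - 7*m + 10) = m - 5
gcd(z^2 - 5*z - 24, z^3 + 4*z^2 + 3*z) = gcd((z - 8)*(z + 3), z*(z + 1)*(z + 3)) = z + 3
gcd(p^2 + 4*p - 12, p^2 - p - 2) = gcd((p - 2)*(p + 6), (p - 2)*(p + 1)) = p - 2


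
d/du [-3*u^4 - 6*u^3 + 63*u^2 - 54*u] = -12*u^3 - 18*u^2 + 126*u - 54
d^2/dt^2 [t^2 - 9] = 2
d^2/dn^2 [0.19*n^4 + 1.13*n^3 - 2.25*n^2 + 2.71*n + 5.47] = 2.28*n^2 + 6.78*n - 4.5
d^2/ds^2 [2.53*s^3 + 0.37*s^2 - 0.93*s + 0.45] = 15.18*s + 0.74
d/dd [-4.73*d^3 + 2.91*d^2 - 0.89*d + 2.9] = -14.19*d^2 + 5.82*d - 0.89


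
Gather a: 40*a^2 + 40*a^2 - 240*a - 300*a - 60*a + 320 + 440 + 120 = 80*a^2 - 600*a + 880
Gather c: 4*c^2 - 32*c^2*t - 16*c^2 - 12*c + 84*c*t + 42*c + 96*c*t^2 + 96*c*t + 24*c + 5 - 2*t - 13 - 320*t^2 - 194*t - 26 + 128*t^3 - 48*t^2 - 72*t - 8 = c^2*(-32*t - 12) + c*(96*t^2 + 180*t + 54) + 128*t^3 - 368*t^2 - 268*t - 42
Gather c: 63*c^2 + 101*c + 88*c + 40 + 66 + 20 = 63*c^2 + 189*c + 126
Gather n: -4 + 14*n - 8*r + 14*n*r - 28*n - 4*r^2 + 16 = n*(14*r - 14) - 4*r^2 - 8*r + 12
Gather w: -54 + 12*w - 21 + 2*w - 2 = 14*w - 77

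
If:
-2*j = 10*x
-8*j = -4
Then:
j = 1/2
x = -1/10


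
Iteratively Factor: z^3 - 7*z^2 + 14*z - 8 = (z - 1)*(z^2 - 6*z + 8) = (z - 2)*(z - 1)*(z - 4)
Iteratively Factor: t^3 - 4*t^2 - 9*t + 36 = (t - 3)*(t^2 - t - 12) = (t - 3)*(t + 3)*(t - 4)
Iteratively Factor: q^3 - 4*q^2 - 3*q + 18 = (q - 3)*(q^2 - q - 6) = (q - 3)*(q + 2)*(q - 3)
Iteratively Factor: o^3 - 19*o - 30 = (o + 2)*(o^2 - 2*o - 15) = (o + 2)*(o + 3)*(o - 5)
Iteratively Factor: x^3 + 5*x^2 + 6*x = (x)*(x^2 + 5*x + 6) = x*(x + 2)*(x + 3)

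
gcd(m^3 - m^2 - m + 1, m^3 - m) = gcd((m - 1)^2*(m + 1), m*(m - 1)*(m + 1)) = m^2 - 1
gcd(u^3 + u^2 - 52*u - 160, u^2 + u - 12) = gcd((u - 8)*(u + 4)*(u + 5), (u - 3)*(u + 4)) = u + 4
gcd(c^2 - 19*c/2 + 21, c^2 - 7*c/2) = c - 7/2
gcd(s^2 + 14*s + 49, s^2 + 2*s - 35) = s + 7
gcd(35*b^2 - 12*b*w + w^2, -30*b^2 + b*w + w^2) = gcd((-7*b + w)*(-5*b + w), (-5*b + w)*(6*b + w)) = -5*b + w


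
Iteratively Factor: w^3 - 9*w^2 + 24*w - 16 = (w - 4)*(w^2 - 5*w + 4) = (w - 4)^2*(w - 1)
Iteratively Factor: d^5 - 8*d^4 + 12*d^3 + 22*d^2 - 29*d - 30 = (d - 2)*(d^4 - 6*d^3 + 22*d + 15) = (d - 3)*(d - 2)*(d^3 - 3*d^2 - 9*d - 5) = (d - 5)*(d - 3)*(d - 2)*(d^2 + 2*d + 1) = (d - 5)*(d - 3)*(d - 2)*(d + 1)*(d + 1)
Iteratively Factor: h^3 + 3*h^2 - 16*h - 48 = (h + 4)*(h^2 - h - 12) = (h + 3)*(h + 4)*(h - 4)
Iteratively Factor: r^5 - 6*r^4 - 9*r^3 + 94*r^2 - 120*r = (r - 3)*(r^4 - 3*r^3 - 18*r^2 + 40*r) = (r - 3)*(r - 2)*(r^3 - r^2 - 20*r) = r*(r - 3)*(r - 2)*(r^2 - r - 20) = r*(r - 3)*(r - 2)*(r + 4)*(r - 5)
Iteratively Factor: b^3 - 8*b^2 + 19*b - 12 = (b - 3)*(b^2 - 5*b + 4) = (b - 3)*(b - 1)*(b - 4)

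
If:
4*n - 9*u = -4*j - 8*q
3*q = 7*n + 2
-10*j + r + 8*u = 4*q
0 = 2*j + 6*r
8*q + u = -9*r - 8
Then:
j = -540/587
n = -451/587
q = -661/587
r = 180/587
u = -1028/587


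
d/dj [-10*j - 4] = -10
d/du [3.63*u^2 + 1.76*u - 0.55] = 7.26*u + 1.76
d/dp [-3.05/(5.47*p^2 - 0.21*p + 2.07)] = (33.367*p - 0.6405)/(5.47*p^2 - 0.21*p + 2.07)^2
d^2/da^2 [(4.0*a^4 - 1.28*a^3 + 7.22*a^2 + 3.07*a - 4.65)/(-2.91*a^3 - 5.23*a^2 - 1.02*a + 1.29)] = (2.27373675443232e-13*a^7 - 356.318372*a^6 - 396.902178000001*a^5 + 515.374001999999*a^4 + 784.32745*a^3 + 325.415826*a^2 + 142.075224*a + 40.311414)/(24.642171*a^9 + 132.864489*a^8 + 264.703203*a^7 + 203.426236*a^6 - 25.014816*a^5 - 112.505715*a^4 - 25.701003*a^3 + 22.083381*a^2 + 5.092146*a - 2.146689)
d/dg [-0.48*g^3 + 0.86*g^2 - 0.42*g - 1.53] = -1.44*g^2 + 1.72*g - 0.42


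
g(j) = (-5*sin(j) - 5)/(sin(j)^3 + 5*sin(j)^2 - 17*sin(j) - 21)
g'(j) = (-5*sin(j) - 5)*(-3*sin(j)^2*cos(j) - 10*sin(j)*cos(j) + 17*cos(j))/(sin(j)^3 + 5*sin(j)^2 - 17*sin(j) - 21)^2 - 5*cos(j)/(sin(j)^3 + 5*sin(j)^2 - 17*sin(j) - 21) = 10*(sin(j) + 2)*cos(j)/((sin(j) - 3)^2*(sin(j) + 7)^2)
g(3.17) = 0.24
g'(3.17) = -0.04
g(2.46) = 0.28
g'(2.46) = -0.06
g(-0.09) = 0.23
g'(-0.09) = 0.04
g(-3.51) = 0.26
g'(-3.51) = -0.06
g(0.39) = 0.26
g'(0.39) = 0.06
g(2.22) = 0.29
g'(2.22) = -0.06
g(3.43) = 0.23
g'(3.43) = -0.03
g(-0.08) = 0.23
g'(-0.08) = 0.04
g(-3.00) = 0.23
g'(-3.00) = -0.04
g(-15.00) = 0.22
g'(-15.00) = -0.02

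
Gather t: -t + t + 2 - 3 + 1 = 0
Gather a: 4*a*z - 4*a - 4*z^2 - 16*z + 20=a*(4*z - 4) - 4*z^2 - 16*z + 20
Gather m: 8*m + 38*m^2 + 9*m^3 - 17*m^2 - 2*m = 9*m^3 + 21*m^2 + 6*m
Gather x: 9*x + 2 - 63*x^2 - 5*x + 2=-63*x^2 + 4*x + 4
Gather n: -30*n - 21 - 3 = -30*n - 24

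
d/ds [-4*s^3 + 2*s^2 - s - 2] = -12*s^2 + 4*s - 1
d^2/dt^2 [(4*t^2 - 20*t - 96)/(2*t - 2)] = -112/(t^3 - 3*t^2 + 3*t - 1)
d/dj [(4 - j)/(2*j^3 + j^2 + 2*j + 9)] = (-2*j^3 - j^2 - 2*j + 2*(j - 4)*(3*j^2 + j + 1) - 9)/(2*j^3 + j^2 + 2*j + 9)^2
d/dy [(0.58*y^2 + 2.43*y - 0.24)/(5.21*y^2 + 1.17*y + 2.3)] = (-11.9817*y^2 + 5.1688*y + 5.8698)/(27.1441*y^4 + 12.1914*y^3 + 25.3349*y^2 + 5.382*y + 5.29)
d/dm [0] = 0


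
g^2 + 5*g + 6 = (g + 2)*(g + 3)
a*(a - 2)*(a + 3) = a^3 + a^2 - 6*a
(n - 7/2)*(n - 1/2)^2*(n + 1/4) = n^4 - 17*n^3/4 + 21*n^2/8 + n/16 - 7/32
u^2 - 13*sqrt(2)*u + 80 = (u - 8*sqrt(2))*(u - 5*sqrt(2))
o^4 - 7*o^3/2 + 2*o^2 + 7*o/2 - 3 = (o - 2)*(o - 3/2)*(o - 1)*(o + 1)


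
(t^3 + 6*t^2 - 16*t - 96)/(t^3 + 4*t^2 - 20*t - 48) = (t + 4)/(t + 2)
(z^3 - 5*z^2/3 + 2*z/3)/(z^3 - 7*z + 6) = z*(3*z - 2)/(3*(z^2 + z - 6))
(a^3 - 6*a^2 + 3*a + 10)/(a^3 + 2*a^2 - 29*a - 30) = (a - 2)/(a + 6)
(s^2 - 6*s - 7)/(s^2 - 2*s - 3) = (s - 7)/(s - 3)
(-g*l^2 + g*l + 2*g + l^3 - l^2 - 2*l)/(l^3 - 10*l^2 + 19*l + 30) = (-g*l + 2*g + l^2 - 2*l)/(l^2 - 11*l + 30)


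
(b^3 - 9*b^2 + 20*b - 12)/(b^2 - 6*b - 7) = (-b^3 + 9*b^2 - 20*b + 12)/(-b^2 + 6*b + 7)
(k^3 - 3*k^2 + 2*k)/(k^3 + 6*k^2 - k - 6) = k*(k - 2)/(k^2 + 7*k + 6)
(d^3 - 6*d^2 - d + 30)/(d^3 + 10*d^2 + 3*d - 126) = (d^2 - 3*d - 10)/(d^2 + 13*d + 42)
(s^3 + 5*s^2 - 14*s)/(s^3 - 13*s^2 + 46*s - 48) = s*(s + 7)/(s^2 - 11*s + 24)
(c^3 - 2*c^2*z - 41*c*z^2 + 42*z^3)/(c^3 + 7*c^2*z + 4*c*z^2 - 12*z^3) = (c - 7*z)/(c + 2*z)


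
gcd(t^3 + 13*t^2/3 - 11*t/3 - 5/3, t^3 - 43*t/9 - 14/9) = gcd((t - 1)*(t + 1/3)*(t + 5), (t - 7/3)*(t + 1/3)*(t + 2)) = t + 1/3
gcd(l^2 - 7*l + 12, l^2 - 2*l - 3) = l - 3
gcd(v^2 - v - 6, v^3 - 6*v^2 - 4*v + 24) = v + 2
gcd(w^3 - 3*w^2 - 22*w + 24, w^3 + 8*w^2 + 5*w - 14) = w - 1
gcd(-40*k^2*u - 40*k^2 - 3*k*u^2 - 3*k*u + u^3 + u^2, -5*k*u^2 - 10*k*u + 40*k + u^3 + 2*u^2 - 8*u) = 1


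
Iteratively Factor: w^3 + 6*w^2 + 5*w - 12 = (w + 4)*(w^2 + 2*w - 3) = (w - 1)*(w + 4)*(w + 3)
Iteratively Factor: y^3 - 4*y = (y - 2)*(y^2 + 2*y) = y*(y - 2)*(y + 2)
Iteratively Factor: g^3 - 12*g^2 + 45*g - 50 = (g - 5)*(g^2 - 7*g + 10) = (g - 5)*(g - 2)*(g - 5)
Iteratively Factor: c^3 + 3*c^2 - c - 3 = (c - 1)*(c^2 + 4*c + 3) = (c - 1)*(c + 3)*(c + 1)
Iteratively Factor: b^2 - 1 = (b + 1)*(b - 1)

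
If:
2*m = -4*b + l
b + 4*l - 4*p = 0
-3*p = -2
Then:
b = 8/51 - 8*m/17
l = 2*m/17 + 32/51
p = 2/3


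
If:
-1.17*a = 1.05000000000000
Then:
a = -0.90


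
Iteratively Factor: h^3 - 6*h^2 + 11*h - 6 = (h - 3)*(h^2 - 3*h + 2) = (h - 3)*(h - 2)*(h - 1)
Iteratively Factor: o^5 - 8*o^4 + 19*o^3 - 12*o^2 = (o)*(o^4 - 8*o^3 + 19*o^2 - 12*o) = o*(o - 4)*(o^3 - 4*o^2 + 3*o) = o*(o - 4)*(o - 3)*(o^2 - o) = o^2*(o - 4)*(o - 3)*(o - 1)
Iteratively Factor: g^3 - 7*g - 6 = (g - 3)*(g^2 + 3*g + 2) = (g - 3)*(g + 1)*(g + 2)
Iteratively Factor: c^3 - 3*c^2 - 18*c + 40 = (c - 2)*(c^2 - c - 20) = (c - 2)*(c + 4)*(c - 5)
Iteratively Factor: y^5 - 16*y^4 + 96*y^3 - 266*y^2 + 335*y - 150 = (y - 2)*(y^4 - 14*y^3 + 68*y^2 - 130*y + 75) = (y - 5)*(y - 2)*(y^3 - 9*y^2 + 23*y - 15) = (y - 5)*(y - 3)*(y - 2)*(y^2 - 6*y + 5) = (y - 5)*(y - 3)*(y - 2)*(y - 1)*(y - 5)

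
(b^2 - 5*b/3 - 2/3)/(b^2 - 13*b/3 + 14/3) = (3*b + 1)/(3*b - 7)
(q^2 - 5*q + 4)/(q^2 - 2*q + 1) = (q - 4)/(q - 1)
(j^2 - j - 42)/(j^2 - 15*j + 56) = (j + 6)/(j - 8)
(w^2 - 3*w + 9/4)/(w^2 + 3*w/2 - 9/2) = (w - 3/2)/(w + 3)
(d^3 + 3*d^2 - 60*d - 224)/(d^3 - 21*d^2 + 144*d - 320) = (d^2 + 11*d + 28)/(d^2 - 13*d + 40)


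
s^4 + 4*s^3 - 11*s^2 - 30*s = s*(s - 3)*(s + 2)*(s + 5)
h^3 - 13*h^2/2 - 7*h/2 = h*(h - 7)*(h + 1/2)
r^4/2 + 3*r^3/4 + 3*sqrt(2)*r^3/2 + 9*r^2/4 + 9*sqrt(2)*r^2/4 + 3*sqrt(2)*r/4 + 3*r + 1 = (r/2 + sqrt(2)/2)*(r + 1/2)*(r + 1)*(r + 2*sqrt(2))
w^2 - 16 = (w - 4)*(w + 4)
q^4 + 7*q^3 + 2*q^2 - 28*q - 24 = (q - 2)*(q + 1)*(q + 2)*(q + 6)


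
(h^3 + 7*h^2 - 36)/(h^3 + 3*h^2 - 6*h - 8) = (h^2 + 9*h + 18)/(h^2 + 5*h + 4)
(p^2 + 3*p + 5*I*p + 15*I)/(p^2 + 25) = (p + 3)/(p - 5*I)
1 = 1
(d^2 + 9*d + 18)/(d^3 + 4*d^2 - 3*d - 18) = (d + 6)/(d^2 + d - 6)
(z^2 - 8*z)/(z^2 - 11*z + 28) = z*(z - 8)/(z^2 - 11*z + 28)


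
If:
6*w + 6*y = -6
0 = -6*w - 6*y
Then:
No Solution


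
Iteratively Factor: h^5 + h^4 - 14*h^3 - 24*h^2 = (h - 4)*(h^4 + 5*h^3 + 6*h^2) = h*(h - 4)*(h^3 + 5*h^2 + 6*h) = h^2*(h - 4)*(h^2 + 5*h + 6) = h^2*(h - 4)*(h + 2)*(h + 3)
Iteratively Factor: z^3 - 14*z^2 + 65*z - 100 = (z - 5)*(z^2 - 9*z + 20) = (z - 5)^2*(z - 4)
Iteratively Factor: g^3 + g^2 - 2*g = (g + 2)*(g^2 - g) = g*(g + 2)*(g - 1)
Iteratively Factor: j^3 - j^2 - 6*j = (j - 3)*(j^2 + 2*j) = (j - 3)*(j + 2)*(j)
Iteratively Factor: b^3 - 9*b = (b + 3)*(b^2 - 3*b) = b*(b + 3)*(b - 3)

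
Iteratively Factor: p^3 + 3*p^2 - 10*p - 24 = (p + 2)*(p^2 + p - 12) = (p + 2)*(p + 4)*(p - 3)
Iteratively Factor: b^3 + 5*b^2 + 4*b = (b)*(b^2 + 5*b + 4) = b*(b + 1)*(b + 4)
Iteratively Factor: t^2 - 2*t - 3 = (t + 1)*(t - 3)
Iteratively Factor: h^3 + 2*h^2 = (h)*(h^2 + 2*h) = h*(h + 2)*(h)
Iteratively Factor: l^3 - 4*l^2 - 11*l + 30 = (l - 2)*(l^2 - 2*l - 15) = (l - 5)*(l - 2)*(l + 3)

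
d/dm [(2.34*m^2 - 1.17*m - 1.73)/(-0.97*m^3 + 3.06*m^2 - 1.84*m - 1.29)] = (2.2698*m^4 - 2.2698*m^3 - 5.7597*m^2 + 4.5504*m - 1.6739)/(0.9409*m^6 - 5.9364*m^5 + 12.9332*m^4 - 8.7582*m^3 - 4.5092*m^2 + 4.7472*m + 1.6641)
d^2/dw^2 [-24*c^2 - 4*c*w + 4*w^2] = 8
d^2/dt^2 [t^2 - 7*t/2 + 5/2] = 2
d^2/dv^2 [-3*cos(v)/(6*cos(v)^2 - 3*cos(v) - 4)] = (-54*(1 - cos(v)^2)^2 - 108*cos(v)^5 - 216*cos(v)^3 - 72*cos(v)^2 + 384*cos(v) - 18)/(-6*cos(v)^2 + 3*cos(v) + 4)^3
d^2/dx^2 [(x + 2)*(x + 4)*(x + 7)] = 6*x + 26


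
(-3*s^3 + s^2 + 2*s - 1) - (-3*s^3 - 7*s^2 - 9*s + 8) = 8*s^2 + 11*s - 9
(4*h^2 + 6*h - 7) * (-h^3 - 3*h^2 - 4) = -4*h^5 - 18*h^4 - 11*h^3 + 5*h^2 - 24*h + 28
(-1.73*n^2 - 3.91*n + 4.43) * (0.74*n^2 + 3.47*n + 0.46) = -1.2802*n^4 - 8.8965*n^3 - 11.0853*n^2 + 13.5735*n + 2.0378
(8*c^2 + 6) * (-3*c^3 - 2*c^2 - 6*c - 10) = -24*c^5 - 16*c^4 - 66*c^3 - 92*c^2 - 36*c - 60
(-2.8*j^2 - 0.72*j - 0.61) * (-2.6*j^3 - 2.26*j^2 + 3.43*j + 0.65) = 7.28*j^5 + 8.2*j^4 - 6.3908*j^3 - 2.911*j^2 - 2.5603*j - 0.3965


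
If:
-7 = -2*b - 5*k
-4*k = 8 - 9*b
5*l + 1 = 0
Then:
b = 68/53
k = 47/53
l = -1/5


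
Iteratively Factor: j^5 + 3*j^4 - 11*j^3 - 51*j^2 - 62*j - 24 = (j + 1)*(j^4 + 2*j^3 - 13*j^2 - 38*j - 24) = (j + 1)^2*(j^3 + j^2 - 14*j - 24) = (j + 1)^2*(j + 2)*(j^2 - j - 12) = (j + 1)^2*(j + 2)*(j + 3)*(j - 4)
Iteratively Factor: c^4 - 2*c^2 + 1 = (c + 1)*(c^3 - c^2 - c + 1) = (c - 1)*(c + 1)*(c^2 - 1) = (c - 1)^2*(c + 1)*(c + 1)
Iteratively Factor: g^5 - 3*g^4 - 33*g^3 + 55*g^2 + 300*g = (g - 5)*(g^4 + 2*g^3 - 23*g^2 - 60*g) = (g - 5)^2*(g^3 + 7*g^2 + 12*g) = (g - 5)^2*(g + 3)*(g^2 + 4*g) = (g - 5)^2*(g + 3)*(g + 4)*(g)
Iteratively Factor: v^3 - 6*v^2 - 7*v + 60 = (v - 4)*(v^2 - 2*v - 15) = (v - 4)*(v + 3)*(v - 5)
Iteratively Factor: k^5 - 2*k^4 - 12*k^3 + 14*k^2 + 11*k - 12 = (k - 4)*(k^4 + 2*k^3 - 4*k^2 - 2*k + 3) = (k - 4)*(k + 3)*(k^3 - k^2 - k + 1) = (k - 4)*(k - 1)*(k + 3)*(k^2 - 1) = (k - 4)*(k - 1)*(k + 1)*(k + 3)*(k - 1)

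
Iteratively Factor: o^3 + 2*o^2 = (o)*(o^2 + 2*o) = o*(o + 2)*(o)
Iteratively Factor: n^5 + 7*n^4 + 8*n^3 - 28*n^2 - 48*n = (n)*(n^4 + 7*n^3 + 8*n^2 - 28*n - 48) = n*(n + 4)*(n^3 + 3*n^2 - 4*n - 12) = n*(n + 3)*(n + 4)*(n^2 - 4) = n*(n - 2)*(n + 3)*(n + 4)*(n + 2)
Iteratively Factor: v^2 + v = (v + 1)*(v)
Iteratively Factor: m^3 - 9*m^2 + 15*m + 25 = (m + 1)*(m^2 - 10*m + 25) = (m - 5)*(m + 1)*(m - 5)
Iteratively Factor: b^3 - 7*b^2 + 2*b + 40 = (b - 4)*(b^2 - 3*b - 10) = (b - 4)*(b + 2)*(b - 5)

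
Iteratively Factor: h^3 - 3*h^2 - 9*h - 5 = (h - 5)*(h^2 + 2*h + 1) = (h - 5)*(h + 1)*(h + 1)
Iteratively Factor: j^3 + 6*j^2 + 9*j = (j + 3)*(j^2 + 3*j) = j*(j + 3)*(j + 3)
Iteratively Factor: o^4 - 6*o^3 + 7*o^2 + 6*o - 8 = (o - 2)*(o^3 - 4*o^2 - o + 4) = (o - 2)*(o + 1)*(o^2 - 5*o + 4) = (o - 2)*(o - 1)*(o + 1)*(o - 4)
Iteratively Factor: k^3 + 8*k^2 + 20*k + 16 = (k + 2)*(k^2 + 6*k + 8) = (k + 2)^2*(k + 4)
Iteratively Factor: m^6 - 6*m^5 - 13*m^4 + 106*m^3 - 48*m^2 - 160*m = (m - 4)*(m^5 - 2*m^4 - 21*m^3 + 22*m^2 + 40*m) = (m - 4)*(m + 1)*(m^4 - 3*m^3 - 18*m^2 + 40*m) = (m - 4)*(m + 1)*(m + 4)*(m^3 - 7*m^2 + 10*m) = (m - 5)*(m - 4)*(m + 1)*(m + 4)*(m^2 - 2*m) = m*(m - 5)*(m - 4)*(m + 1)*(m + 4)*(m - 2)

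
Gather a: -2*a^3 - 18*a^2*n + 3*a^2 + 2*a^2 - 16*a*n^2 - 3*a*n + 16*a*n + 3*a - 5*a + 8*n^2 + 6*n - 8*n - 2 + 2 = -2*a^3 + a^2*(5 - 18*n) + a*(-16*n^2 + 13*n - 2) + 8*n^2 - 2*n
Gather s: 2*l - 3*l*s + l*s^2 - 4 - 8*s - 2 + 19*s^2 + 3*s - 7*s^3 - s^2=2*l - 7*s^3 + s^2*(l + 18) + s*(-3*l - 5) - 6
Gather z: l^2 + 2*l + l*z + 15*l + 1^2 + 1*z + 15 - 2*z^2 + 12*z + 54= l^2 + 17*l - 2*z^2 + z*(l + 13) + 70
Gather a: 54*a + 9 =54*a + 9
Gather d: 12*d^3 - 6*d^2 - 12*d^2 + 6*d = 12*d^3 - 18*d^2 + 6*d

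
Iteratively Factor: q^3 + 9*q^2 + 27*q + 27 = (q + 3)*(q^2 + 6*q + 9) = (q + 3)^2*(q + 3)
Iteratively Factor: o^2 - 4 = (o + 2)*(o - 2)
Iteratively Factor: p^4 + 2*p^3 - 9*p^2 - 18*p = (p)*(p^3 + 2*p^2 - 9*p - 18) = p*(p + 2)*(p^2 - 9) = p*(p + 2)*(p + 3)*(p - 3)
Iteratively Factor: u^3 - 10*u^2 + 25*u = (u)*(u^2 - 10*u + 25) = u*(u - 5)*(u - 5)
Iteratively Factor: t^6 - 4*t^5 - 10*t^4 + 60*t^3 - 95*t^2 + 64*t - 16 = (t - 1)*(t^5 - 3*t^4 - 13*t^3 + 47*t^2 - 48*t + 16) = (t - 1)^2*(t^4 - 2*t^3 - 15*t^2 + 32*t - 16) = (t - 1)^3*(t^3 - t^2 - 16*t + 16) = (t - 4)*(t - 1)^3*(t^2 + 3*t - 4) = (t - 4)*(t - 1)^3*(t + 4)*(t - 1)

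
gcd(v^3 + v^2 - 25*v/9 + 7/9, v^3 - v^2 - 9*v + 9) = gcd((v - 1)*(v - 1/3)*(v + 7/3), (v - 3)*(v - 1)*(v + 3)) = v - 1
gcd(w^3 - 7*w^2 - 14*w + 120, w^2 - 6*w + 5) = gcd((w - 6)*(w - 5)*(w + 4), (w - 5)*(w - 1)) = w - 5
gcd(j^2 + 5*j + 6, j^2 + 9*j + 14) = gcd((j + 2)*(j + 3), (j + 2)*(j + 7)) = j + 2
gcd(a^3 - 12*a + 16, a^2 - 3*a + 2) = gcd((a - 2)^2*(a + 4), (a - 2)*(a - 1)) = a - 2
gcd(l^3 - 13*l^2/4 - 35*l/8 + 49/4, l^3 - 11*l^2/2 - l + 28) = l^2 - 3*l/2 - 7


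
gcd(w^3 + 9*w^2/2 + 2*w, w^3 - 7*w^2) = w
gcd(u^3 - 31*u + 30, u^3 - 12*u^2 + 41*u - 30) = u^2 - 6*u + 5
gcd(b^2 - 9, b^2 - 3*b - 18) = b + 3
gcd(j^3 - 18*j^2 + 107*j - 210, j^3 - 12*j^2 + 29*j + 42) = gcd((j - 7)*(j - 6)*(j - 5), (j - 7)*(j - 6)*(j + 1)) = j^2 - 13*j + 42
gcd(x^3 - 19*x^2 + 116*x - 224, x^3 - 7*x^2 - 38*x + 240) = x - 8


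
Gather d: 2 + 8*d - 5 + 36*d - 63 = 44*d - 66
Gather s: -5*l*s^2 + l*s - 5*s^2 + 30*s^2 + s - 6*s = s^2*(25 - 5*l) + s*(l - 5)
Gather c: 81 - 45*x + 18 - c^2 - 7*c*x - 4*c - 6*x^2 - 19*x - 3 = -c^2 + c*(-7*x - 4) - 6*x^2 - 64*x + 96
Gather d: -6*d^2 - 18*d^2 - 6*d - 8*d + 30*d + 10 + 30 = -24*d^2 + 16*d + 40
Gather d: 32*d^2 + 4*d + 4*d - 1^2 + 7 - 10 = 32*d^2 + 8*d - 4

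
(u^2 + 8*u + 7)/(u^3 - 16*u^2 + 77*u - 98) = (u^2 + 8*u + 7)/(u^3 - 16*u^2 + 77*u - 98)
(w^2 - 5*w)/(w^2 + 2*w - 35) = w/(w + 7)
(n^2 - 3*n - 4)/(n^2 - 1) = (n - 4)/(n - 1)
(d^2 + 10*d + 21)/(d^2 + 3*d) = (d + 7)/d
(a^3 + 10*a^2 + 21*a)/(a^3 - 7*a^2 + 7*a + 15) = a*(a^2 + 10*a + 21)/(a^3 - 7*a^2 + 7*a + 15)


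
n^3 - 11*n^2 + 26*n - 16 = (n - 8)*(n - 2)*(n - 1)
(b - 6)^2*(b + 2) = b^3 - 10*b^2 + 12*b + 72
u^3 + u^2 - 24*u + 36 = (u - 3)*(u - 2)*(u + 6)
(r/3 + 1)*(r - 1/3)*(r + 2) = r^3/3 + 14*r^2/9 + 13*r/9 - 2/3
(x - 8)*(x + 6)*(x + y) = x^3 + x^2*y - 2*x^2 - 2*x*y - 48*x - 48*y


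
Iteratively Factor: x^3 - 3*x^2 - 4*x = (x - 4)*(x^2 + x) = x*(x - 4)*(x + 1)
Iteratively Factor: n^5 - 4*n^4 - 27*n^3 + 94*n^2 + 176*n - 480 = (n - 2)*(n^4 - 2*n^3 - 31*n^2 + 32*n + 240) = (n - 4)*(n - 2)*(n^3 + 2*n^2 - 23*n - 60) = (n - 4)*(n - 2)*(n + 4)*(n^2 - 2*n - 15) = (n - 5)*(n - 4)*(n - 2)*(n + 4)*(n + 3)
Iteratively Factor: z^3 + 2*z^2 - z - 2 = (z + 2)*(z^2 - 1) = (z + 1)*(z + 2)*(z - 1)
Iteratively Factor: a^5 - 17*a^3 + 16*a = (a - 1)*(a^4 + a^3 - 16*a^2 - 16*a) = a*(a - 1)*(a^3 + a^2 - 16*a - 16) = a*(a - 1)*(a + 4)*(a^2 - 3*a - 4) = a*(a - 4)*(a - 1)*(a + 4)*(a + 1)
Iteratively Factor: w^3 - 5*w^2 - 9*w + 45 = (w - 3)*(w^2 - 2*w - 15) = (w - 5)*(w - 3)*(w + 3)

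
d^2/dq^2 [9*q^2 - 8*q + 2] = 18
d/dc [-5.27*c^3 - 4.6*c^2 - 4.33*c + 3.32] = -15.81*c^2 - 9.2*c - 4.33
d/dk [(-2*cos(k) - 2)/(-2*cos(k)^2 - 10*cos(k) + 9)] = 2*(4*cos(k) + cos(2*k) + 20)*sin(k)/(10*cos(k) + cos(2*k) - 8)^2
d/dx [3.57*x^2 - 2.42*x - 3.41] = 7.14*x - 2.42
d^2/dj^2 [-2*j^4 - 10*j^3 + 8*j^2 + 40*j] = -24*j^2 - 60*j + 16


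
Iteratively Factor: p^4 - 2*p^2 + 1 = (p + 1)*(p^3 - p^2 - p + 1) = (p - 1)*(p + 1)*(p^2 - 1) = (p - 1)*(p + 1)^2*(p - 1)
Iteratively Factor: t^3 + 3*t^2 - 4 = (t + 2)*(t^2 + t - 2) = (t - 1)*(t + 2)*(t + 2)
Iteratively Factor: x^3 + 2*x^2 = (x)*(x^2 + 2*x) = x^2*(x + 2)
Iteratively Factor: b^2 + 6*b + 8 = (b + 2)*(b + 4)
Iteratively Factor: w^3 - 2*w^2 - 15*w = (w + 3)*(w^2 - 5*w) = (w - 5)*(w + 3)*(w)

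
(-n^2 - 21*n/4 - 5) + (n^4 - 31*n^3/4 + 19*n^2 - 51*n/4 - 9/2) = n^4 - 31*n^3/4 + 18*n^2 - 18*n - 19/2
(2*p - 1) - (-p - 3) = 3*p + 2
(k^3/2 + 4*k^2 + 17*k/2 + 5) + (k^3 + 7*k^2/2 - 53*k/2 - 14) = 3*k^3/2 + 15*k^2/2 - 18*k - 9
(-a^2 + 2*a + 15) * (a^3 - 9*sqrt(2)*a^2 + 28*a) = -a^5 + 2*a^4 + 9*sqrt(2)*a^4 - 18*sqrt(2)*a^3 - 13*a^3 - 135*sqrt(2)*a^2 + 56*a^2 + 420*a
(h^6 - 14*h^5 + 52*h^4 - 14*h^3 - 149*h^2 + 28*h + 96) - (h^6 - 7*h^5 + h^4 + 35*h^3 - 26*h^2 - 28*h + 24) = -7*h^5 + 51*h^4 - 49*h^3 - 123*h^2 + 56*h + 72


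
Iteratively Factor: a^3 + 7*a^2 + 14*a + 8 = (a + 1)*(a^2 + 6*a + 8) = (a + 1)*(a + 4)*(a + 2)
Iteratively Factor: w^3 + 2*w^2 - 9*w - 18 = (w - 3)*(w^2 + 5*w + 6) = (w - 3)*(w + 3)*(w + 2)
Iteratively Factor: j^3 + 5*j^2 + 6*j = (j)*(j^2 + 5*j + 6) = j*(j + 3)*(j + 2)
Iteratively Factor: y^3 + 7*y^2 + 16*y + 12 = (y + 2)*(y^2 + 5*y + 6) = (y + 2)^2*(y + 3)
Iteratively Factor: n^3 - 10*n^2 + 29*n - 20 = (n - 5)*(n^2 - 5*n + 4) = (n - 5)*(n - 4)*(n - 1)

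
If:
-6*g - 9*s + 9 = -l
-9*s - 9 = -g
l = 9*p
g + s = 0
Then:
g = 9/10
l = -117/10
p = -13/10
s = -9/10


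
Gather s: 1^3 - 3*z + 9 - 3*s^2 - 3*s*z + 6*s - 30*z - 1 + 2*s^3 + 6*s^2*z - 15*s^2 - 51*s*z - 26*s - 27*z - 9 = 2*s^3 + s^2*(6*z - 18) + s*(-54*z - 20) - 60*z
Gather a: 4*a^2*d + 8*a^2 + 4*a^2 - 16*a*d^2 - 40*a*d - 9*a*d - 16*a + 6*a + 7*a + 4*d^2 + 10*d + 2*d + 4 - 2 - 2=a^2*(4*d + 12) + a*(-16*d^2 - 49*d - 3) + 4*d^2 + 12*d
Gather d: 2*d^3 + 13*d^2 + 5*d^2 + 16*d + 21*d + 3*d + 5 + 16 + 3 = 2*d^3 + 18*d^2 + 40*d + 24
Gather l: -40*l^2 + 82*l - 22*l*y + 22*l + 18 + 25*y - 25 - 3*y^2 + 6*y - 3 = -40*l^2 + l*(104 - 22*y) - 3*y^2 + 31*y - 10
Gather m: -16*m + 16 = 16 - 16*m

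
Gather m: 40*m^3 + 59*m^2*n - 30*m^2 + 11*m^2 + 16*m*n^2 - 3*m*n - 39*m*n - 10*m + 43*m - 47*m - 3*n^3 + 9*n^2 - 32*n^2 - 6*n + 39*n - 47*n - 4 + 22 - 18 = 40*m^3 + m^2*(59*n - 19) + m*(16*n^2 - 42*n - 14) - 3*n^3 - 23*n^2 - 14*n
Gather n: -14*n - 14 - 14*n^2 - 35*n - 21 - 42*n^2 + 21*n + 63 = -56*n^2 - 28*n + 28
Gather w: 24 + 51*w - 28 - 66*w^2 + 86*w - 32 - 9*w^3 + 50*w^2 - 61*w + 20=-9*w^3 - 16*w^2 + 76*w - 16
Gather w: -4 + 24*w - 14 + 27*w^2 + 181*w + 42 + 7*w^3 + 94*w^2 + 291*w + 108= 7*w^3 + 121*w^2 + 496*w + 132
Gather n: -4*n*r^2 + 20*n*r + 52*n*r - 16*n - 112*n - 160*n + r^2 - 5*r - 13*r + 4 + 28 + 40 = n*(-4*r^2 + 72*r - 288) + r^2 - 18*r + 72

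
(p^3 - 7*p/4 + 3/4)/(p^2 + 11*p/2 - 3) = (2*p^2 + p - 3)/(2*(p + 6))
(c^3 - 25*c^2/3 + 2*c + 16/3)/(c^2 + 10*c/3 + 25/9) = 3*(3*c^3 - 25*c^2 + 6*c + 16)/(9*c^2 + 30*c + 25)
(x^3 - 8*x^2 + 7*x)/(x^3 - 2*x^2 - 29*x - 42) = x*(x - 1)/(x^2 + 5*x + 6)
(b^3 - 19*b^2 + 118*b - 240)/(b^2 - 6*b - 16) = (b^2 - 11*b + 30)/(b + 2)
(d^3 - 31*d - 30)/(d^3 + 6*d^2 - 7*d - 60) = (d^2 - 5*d - 6)/(d^2 + d - 12)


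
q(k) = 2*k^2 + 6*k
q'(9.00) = 42.00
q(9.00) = 216.00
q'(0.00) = 6.00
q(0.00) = 0.00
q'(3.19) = 18.76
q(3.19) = 39.49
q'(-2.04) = -2.16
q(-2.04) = -3.92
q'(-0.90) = 2.40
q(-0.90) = -3.78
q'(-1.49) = 0.04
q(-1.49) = -4.50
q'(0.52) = 8.08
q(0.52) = 3.66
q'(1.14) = 10.56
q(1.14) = 9.44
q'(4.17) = 22.68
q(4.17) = 59.80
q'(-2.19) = -2.76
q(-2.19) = -3.55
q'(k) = 4*k + 6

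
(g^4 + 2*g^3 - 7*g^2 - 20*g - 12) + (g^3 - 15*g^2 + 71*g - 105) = g^4 + 3*g^3 - 22*g^2 + 51*g - 117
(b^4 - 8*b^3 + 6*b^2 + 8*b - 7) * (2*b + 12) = 2*b^5 - 4*b^4 - 84*b^3 + 88*b^2 + 82*b - 84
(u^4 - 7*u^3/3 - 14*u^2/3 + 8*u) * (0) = 0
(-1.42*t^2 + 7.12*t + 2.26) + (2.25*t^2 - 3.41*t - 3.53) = 0.83*t^2 + 3.71*t - 1.27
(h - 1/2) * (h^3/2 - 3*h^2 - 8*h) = h^4/2 - 13*h^3/4 - 13*h^2/2 + 4*h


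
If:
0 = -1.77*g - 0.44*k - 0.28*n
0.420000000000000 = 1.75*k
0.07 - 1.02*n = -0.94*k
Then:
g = -0.11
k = 0.24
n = 0.29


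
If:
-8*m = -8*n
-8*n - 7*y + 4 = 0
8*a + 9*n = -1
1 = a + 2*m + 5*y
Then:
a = -143/271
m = 97/271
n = 97/271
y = 44/271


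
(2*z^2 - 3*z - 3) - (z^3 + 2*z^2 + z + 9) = -z^3 - 4*z - 12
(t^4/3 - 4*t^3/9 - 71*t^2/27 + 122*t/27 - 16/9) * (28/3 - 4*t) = -4*t^5/3 + 44*t^4/9 + 172*t^3/27 - 3452*t^2/81 + 3992*t/81 - 448/27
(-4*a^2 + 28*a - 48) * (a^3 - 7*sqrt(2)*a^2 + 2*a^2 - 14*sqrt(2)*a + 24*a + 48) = -4*a^5 + 20*a^4 + 28*sqrt(2)*a^4 - 140*sqrt(2)*a^3 - 88*a^3 - 56*sqrt(2)*a^2 + 384*a^2 + 192*a + 672*sqrt(2)*a - 2304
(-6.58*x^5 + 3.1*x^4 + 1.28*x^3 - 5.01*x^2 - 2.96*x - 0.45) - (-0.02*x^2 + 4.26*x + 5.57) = -6.58*x^5 + 3.1*x^4 + 1.28*x^3 - 4.99*x^2 - 7.22*x - 6.02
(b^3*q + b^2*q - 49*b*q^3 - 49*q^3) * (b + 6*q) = b^4*q + 6*b^3*q^2 + b^3*q - 49*b^2*q^3 + 6*b^2*q^2 - 294*b*q^4 - 49*b*q^3 - 294*q^4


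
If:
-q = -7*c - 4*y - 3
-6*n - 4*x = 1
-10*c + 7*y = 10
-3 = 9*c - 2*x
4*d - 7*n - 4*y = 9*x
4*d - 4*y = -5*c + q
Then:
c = 142/495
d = 9049/1980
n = -223/110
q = 6119/495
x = 307/110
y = 182/99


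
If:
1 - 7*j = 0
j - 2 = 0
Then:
No Solution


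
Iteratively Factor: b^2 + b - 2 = (b - 1)*(b + 2)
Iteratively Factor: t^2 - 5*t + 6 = (t - 2)*(t - 3)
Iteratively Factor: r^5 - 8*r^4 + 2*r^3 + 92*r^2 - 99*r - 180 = (r - 4)*(r^4 - 4*r^3 - 14*r^2 + 36*r + 45) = (r - 5)*(r - 4)*(r^3 + r^2 - 9*r - 9) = (r - 5)*(r - 4)*(r + 1)*(r^2 - 9) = (r - 5)*(r - 4)*(r - 3)*(r + 1)*(r + 3)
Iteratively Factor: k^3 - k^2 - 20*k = (k + 4)*(k^2 - 5*k) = (k - 5)*(k + 4)*(k)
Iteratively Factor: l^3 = (l)*(l^2) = l^2*(l)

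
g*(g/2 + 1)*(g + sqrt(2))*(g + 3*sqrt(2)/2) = g^4/2 + g^3 + 5*sqrt(2)*g^3/4 + 3*g^2/2 + 5*sqrt(2)*g^2/2 + 3*g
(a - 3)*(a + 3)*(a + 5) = a^3 + 5*a^2 - 9*a - 45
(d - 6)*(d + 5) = d^2 - d - 30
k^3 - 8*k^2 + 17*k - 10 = (k - 5)*(k - 2)*(k - 1)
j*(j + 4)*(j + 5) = j^3 + 9*j^2 + 20*j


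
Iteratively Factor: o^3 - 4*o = (o + 2)*(o^2 - 2*o) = (o - 2)*(o + 2)*(o)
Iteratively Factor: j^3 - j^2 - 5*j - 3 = (j + 1)*(j^2 - 2*j - 3) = (j - 3)*(j + 1)*(j + 1)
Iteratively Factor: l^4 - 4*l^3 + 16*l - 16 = (l - 2)*(l^3 - 2*l^2 - 4*l + 8) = (l - 2)^2*(l^2 - 4) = (l - 2)^3*(l + 2)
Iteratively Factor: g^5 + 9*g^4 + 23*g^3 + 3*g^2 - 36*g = (g)*(g^4 + 9*g^3 + 23*g^2 + 3*g - 36) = g*(g + 4)*(g^3 + 5*g^2 + 3*g - 9) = g*(g + 3)*(g + 4)*(g^2 + 2*g - 3) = g*(g - 1)*(g + 3)*(g + 4)*(g + 3)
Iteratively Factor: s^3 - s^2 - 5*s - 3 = (s - 3)*(s^2 + 2*s + 1) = (s - 3)*(s + 1)*(s + 1)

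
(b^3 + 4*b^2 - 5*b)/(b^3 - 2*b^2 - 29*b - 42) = b*(-b^2 - 4*b + 5)/(-b^3 + 2*b^2 + 29*b + 42)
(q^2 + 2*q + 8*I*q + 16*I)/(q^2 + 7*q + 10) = (q + 8*I)/(q + 5)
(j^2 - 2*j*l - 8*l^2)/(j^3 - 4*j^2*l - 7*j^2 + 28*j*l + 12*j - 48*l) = (j + 2*l)/(j^2 - 7*j + 12)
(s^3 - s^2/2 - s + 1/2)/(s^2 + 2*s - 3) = (2*s^2 + s - 1)/(2*(s + 3))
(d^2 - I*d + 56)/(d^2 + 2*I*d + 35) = (d - 8*I)/(d - 5*I)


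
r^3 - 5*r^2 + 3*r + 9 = (r - 3)^2*(r + 1)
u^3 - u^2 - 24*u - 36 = (u - 6)*(u + 2)*(u + 3)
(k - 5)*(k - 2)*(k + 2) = k^3 - 5*k^2 - 4*k + 20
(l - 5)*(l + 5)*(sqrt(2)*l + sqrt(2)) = sqrt(2)*l^3 + sqrt(2)*l^2 - 25*sqrt(2)*l - 25*sqrt(2)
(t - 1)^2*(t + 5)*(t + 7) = t^4 + 10*t^3 + 12*t^2 - 58*t + 35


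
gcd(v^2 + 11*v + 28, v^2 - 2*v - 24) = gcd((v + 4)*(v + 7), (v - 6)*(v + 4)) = v + 4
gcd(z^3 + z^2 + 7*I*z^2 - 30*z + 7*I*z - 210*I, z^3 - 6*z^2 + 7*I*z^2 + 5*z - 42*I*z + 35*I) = z^2 + z*(-5 + 7*I) - 35*I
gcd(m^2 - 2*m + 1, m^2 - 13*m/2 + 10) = 1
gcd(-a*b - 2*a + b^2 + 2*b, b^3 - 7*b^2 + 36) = b + 2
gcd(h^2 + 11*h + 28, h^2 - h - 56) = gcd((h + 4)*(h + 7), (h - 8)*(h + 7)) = h + 7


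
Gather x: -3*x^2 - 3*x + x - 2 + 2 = -3*x^2 - 2*x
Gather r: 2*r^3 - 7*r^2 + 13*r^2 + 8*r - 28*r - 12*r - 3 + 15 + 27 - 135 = 2*r^3 + 6*r^2 - 32*r - 96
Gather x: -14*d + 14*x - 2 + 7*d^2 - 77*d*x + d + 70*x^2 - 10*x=7*d^2 - 13*d + 70*x^2 + x*(4 - 77*d) - 2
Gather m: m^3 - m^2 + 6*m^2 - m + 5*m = m^3 + 5*m^2 + 4*m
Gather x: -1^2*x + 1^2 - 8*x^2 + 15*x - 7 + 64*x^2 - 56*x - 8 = 56*x^2 - 42*x - 14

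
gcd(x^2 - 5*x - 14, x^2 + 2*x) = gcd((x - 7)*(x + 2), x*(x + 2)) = x + 2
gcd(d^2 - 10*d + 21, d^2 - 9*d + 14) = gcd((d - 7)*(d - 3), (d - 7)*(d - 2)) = d - 7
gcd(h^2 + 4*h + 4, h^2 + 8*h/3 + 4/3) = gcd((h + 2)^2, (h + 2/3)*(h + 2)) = h + 2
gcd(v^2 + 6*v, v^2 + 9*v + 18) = v + 6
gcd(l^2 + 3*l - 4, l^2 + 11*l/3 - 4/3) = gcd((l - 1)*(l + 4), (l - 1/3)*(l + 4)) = l + 4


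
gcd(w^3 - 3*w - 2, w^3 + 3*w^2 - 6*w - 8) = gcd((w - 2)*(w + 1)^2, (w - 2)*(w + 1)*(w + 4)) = w^2 - w - 2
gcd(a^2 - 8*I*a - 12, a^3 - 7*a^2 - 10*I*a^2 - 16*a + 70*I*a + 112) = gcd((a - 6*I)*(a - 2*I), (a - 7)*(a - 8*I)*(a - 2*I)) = a - 2*I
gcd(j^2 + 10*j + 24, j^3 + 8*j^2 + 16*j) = j + 4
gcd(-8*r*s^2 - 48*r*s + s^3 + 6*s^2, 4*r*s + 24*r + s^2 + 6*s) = s + 6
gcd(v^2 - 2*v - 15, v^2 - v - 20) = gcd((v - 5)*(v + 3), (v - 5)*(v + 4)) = v - 5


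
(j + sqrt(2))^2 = j^2 + 2*sqrt(2)*j + 2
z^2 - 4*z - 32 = (z - 8)*(z + 4)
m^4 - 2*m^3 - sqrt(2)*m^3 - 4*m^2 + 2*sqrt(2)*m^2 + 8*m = m*(m - 2)*(m - 2*sqrt(2))*(m + sqrt(2))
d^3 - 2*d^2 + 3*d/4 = d*(d - 3/2)*(d - 1/2)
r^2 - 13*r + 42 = (r - 7)*(r - 6)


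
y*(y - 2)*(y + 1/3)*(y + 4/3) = y^4 - y^3/3 - 26*y^2/9 - 8*y/9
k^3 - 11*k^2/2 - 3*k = k*(k - 6)*(k + 1/2)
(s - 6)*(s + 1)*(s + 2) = s^3 - 3*s^2 - 16*s - 12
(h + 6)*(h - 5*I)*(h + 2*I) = h^3 + 6*h^2 - 3*I*h^2 + 10*h - 18*I*h + 60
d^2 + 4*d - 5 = (d - 1)*(d + 5)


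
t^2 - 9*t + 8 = (t - 8)*(t - 1)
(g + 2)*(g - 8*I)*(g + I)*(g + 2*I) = g^4 + 2*g^3 - 5*I*g^3 + 22*g^2 - 10*I*g^2 + 44*g + 16*I*g + 32*I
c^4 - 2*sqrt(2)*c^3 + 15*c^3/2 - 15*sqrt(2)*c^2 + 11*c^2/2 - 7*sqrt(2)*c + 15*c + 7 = (c + 1/2)*(c + 7)*(c - sqrt(2))^2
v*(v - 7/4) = v^2 - 7*v/4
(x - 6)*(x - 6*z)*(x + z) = x^3 - 5*x^2*z - 6*x^2 - 6*x*z^2 + 30*x*z + 36*z^2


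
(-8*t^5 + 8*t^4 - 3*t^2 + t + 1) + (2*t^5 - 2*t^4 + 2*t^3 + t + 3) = -6*t^5 + 6*t^4 + 2*t^3 - 3*t^2 + 2*t + 4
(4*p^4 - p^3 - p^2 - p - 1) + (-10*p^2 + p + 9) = 4*p^4 - p^3 - 11*p^2 + 8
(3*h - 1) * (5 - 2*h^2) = -6*h^3 + 2*h^2 + 15*h - 5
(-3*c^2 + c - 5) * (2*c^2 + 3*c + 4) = -6*c^4 - 7*c^3 - 19*c^2 - 11*c - 20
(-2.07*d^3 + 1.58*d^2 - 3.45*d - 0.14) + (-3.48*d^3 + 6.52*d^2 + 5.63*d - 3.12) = -5.55*d^3 + 8.1*d^2 + 2.18*d - 3.26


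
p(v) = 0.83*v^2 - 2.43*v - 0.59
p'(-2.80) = -7.08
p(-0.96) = 2.51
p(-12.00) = 148.09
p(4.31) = 4.35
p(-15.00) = 222.61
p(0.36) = -1.36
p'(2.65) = 1.97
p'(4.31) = 4.72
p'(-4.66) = -10.17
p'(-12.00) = -22.35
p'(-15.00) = -27.33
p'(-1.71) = -5.27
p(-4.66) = 28.76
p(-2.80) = 12.72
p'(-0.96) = -4.02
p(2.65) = -1.20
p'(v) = 1.66*v - 2.43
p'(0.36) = -1.83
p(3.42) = 0.81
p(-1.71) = 5.99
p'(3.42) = 3.25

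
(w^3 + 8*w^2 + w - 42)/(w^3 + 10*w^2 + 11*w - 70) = (w + 3)/(w + 5)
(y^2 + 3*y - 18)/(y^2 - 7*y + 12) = (y + 6)/(y - 4)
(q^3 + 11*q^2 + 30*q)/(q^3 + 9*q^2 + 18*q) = (q + 5)/(q + 3)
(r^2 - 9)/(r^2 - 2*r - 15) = (r - 3)/(r - 5)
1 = 1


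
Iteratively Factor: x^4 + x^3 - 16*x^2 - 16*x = (x + 1)*(x^3 - 16*x) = (x - 4)*(x + 1)*(x^2 + 4*x) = (x - 4)*(x + 1)*(x + 4)*(x)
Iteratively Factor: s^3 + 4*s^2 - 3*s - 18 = (s + 3)*(s^2 + s - 6) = (s + 3)^2*(s - 2)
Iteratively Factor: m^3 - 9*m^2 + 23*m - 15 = (m - 1)*(m^2 - 8*m + 15) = (m - 5)*(m - 1)*(m - 3)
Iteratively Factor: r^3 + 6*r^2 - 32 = (r - 2)*(r^2 + 8*r + 16) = (r - 2)*(r + 4)*(r + 4)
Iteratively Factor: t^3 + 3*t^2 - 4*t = (t + 4)*(t^2 - t) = t*(t + 4)*(t - 1)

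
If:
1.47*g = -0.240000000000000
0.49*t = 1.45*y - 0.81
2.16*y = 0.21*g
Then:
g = -0.16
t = -1.70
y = -0.02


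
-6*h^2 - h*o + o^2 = (-3*h + o)*(2*h + o)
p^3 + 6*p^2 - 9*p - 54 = (p - 3)*(p + 3)*(p + 6)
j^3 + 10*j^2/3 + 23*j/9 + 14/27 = (j + 1/3)*(j + 2/3)*(j + 7/3)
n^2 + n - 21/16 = (n - 3/4)*(n + 7/4)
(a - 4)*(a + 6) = a^2 + 2*a - 24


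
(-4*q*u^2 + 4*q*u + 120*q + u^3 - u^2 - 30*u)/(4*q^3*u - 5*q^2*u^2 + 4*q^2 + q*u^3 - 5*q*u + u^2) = (-u^2 + u + 30)/(q^2*u - q*u^2 + q - u)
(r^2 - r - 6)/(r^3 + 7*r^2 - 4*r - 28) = (r - 3)/(r^2 + 5*r - 14)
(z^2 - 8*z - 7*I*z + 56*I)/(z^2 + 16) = (z^2 - 8*z - 7*I*z + 56*I)/(z^2 + 16)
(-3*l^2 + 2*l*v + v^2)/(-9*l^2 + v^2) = (-l + v)/(-3*l + v)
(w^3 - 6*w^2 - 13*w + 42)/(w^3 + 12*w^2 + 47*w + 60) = (w^2 - 9*w + 14)/(w^2 + 9*w + 20)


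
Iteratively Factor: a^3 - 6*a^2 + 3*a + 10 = (a + 1)*(a^2 - 7*a + 10) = (a - 2)*(a + 1)*(a - 5)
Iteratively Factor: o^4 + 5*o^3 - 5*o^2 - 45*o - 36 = (o - 3)*(o^3 + 8*o^2 + 19*o + 12) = (o - 3)*(o + 1)*(o^2 + 7*o + 12) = (o - 3)*(o + 1)*(o + 4)*(o + 3)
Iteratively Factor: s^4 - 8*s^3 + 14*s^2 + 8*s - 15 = (s - 1)*(s^3 - 7*s^2 + 7*s + 15) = (s - 5)*(s - 1)*(s^2 - 2*s - 3) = (s - 5)*(s - 1)*(s + 1)*(s - 3)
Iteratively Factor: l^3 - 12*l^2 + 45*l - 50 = (l - 5)*(l^2 - 7*l + 10) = (l - 5)*(l - 2)*(l - 5)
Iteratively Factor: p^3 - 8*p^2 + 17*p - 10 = (p - 5)*(p^2 - 3*p + 2) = (p - 5)*(p - 1)*(p - 2)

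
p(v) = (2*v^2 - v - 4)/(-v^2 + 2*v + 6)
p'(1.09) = 0.47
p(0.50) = -0.59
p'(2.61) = 3.30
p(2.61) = 1.59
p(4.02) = -11.46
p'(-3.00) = -0.23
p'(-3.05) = -0.21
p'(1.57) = 0.77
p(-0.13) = -0.67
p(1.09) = -0.39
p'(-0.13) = -0.00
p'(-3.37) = -0.12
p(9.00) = -2.61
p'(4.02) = 25.53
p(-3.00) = -1.89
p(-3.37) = -1.83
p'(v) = (2*v - 2)*(2*v^2 - v - 4)/(-v^2 + 2*v + 6)^2 + (4*v - 1)/(-v^2 + 2*v + 6) = (3*v^2 + 16*v + 2)/(v^4 - 4*v^3 - 8*v^2 + 24*v + 36)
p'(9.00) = 0.12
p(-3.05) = -1.88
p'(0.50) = 0.24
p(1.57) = -0.10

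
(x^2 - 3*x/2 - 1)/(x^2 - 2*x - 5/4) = 2*(x - 2)/(2*x - 5)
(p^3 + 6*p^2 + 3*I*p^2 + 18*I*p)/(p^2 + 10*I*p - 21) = p*(p + 6)/(p + 7*I)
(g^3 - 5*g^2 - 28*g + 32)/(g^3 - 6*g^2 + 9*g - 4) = (g^2 - 4*g - 32)/(g^2 - 5*g + 4)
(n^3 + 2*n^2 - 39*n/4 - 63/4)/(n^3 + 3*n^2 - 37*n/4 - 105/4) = (2*n + 3)/(2*n + 5)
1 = 1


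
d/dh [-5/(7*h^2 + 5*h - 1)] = 5*(14*h + 5)/(7*h^2 + 5*h - 1)^2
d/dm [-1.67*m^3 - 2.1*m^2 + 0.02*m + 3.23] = -5.01*m^2 - 4.2*m + 0.02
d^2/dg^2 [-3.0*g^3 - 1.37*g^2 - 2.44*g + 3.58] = -18.0*g - 2.74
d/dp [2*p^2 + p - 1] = 4*p + 1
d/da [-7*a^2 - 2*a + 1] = -14*a - 2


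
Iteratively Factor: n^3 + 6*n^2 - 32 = (n + 4)*(n^2 + 2*n - 8) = (n - 2)*(n + 4)*(n + 4)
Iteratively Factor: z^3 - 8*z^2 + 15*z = (z - 5)*(z^2 - 3*z) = z*(z - 5)*(z - 3)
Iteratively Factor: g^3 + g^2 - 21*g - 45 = (g + 3)*(g^2 - 2*g - 15) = (g - 5)*(g + 3)*(g + 3)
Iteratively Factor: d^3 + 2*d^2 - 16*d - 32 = (d - 4)*(d^2 + 6*d + 8) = (d - 4)*(d + 4)*(d + 2)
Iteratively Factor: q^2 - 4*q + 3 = (q - 1)*(q - 3)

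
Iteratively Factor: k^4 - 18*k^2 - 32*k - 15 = (k - 5)*(k^3 + 5*k^2 + 7*k + 3) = (k - 5)*(k + 1)*(k^2 + 4*k + 3) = (k - 5)*(k + 1)^2*(k + 3)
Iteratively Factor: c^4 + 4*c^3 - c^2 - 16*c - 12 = (c + 3)*(c^3 + c^2 - 4*c - 4) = (c - 2)*(c + 3)*(c^2 + 3*c + 2) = (c - 2)*(c + 1)*(c + 3)*(c + 2)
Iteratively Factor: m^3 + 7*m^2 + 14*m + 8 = (m + 4)*(m^2 + 3*m + 2) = (m + 2)*(m + 4)*(m + 1)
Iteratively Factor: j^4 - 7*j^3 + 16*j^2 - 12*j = (j - 3)*(j^3 - 4*j^2 + 4*j) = (j - 3)*(j - 2)*(j^2 - 2*j) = (j - 3)*(j - 2)^2*(j)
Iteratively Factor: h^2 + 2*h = (h + 2)*(h)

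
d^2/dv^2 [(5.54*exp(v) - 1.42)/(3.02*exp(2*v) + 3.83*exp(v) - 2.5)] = (50.527016*exp(4*v) - 115.882836*exp(3*v) + 201.688284*exp(2*v) - 10.668338*exp(v) + 21.0285)*exp(v)/(27.543608*exp(6*v) + 104.793396*exp(5*v) + 64.497234*exp(4*v) - 117.317113*exp(3*v) - 53.39175*exp(2*v) + 71.8125*exp(v) - 15.625)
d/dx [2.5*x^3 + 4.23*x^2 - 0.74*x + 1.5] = 7.5*x^2 + 8.46*x - 0.74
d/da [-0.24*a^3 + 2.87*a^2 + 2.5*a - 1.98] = -0.72*a^2 + 5.74*a + 2.5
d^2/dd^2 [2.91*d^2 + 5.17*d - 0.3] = 5.82000000000000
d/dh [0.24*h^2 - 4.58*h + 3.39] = 0.48*h - 4.58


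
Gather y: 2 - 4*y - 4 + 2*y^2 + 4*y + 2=2*y^2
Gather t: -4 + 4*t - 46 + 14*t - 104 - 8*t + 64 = 10*t - 90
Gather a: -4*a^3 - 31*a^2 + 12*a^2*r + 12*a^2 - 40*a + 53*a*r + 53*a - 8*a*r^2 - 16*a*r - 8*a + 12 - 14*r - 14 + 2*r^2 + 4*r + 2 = -4*a^3 + a^2*(12*r - 19) + a*(-8*r^2 + 37*r + 5) + 2*r^2 - 10*r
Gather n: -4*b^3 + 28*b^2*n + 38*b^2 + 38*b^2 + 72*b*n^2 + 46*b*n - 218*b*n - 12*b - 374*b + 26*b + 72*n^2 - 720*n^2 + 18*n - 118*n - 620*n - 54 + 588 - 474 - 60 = -4*b^3 + 76*b^2 - 360*b + n^2*(72*b - 648) + n*(28*b^2 - 172*b - 720)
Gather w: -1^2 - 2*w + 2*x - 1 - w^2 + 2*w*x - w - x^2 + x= -w^2 + w*(2*x - 3) - x^2 + 3*x - 2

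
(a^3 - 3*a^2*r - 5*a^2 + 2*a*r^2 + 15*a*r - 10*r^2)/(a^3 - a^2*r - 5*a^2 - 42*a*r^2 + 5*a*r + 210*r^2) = (-a^2 + 3*a*r - 2*r^2)/(-a^2 + a*r + 42*r^2)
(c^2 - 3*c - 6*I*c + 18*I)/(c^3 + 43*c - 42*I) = (c - 3)/(c^2 + 6*I*c + 7)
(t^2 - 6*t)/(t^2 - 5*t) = (t - 6)/(t - 5)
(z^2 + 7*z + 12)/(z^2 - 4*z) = (z^2 + 7*z + 12)/(z*(z - 4))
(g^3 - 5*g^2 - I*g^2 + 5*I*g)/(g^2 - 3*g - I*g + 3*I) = g*(g - 5)/(g - 3)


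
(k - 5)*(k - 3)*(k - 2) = k^3 - 10*k^2 + 31*k - 30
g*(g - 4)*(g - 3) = g^3 - 7*g^2 + 12*g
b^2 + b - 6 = (b - 2)*(b + 3)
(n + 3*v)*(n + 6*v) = n^2 + 9*n*v + 18*v^2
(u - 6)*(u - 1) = u^2 - 7*u + 6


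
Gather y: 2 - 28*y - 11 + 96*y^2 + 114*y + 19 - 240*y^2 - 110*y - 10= -144*y^2 - 24*y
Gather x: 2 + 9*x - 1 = 9*x + 1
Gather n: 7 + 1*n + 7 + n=2*n + 14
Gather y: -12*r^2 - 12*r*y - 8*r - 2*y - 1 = -12*r^2 - 8*r + y*(-12*r - 2) - 1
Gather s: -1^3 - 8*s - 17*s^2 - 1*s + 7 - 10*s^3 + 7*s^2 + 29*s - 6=-10*s^3 - 10*s^2 + 20*s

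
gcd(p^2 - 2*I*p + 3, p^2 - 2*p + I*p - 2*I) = p + I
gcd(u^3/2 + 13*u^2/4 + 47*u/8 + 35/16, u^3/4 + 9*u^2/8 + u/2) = u + 1/2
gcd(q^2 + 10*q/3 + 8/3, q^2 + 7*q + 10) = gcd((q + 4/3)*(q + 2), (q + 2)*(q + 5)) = q + 2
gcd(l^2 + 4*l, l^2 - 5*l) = l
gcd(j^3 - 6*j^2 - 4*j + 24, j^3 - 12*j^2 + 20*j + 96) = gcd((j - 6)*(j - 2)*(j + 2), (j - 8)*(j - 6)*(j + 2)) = j^2 - 4*j - 12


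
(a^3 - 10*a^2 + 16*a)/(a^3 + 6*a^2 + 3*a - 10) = a*(a^2 - 10*a + 16)/(a^3 + 6*a^2 + 3*a - 10)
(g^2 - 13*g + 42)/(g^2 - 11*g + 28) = (g - 6)/(g - 4)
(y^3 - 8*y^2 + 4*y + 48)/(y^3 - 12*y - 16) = (y - 6)/(y + 2)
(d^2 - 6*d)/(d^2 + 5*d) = (d - 6)/(d + 5)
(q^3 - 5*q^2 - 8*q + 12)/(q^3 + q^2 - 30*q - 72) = (q^2 + q - 2)/(q^2 + 7*q + 12)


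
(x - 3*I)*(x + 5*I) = x^2 + 2*I*x + 15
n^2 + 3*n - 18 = (n - 3)*(n + 6)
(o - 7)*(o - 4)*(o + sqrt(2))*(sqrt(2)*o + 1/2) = sqrt(2)*o^4 - 11*sqrt(2)*o^3 + 5*o^3/2 - 55*o^2/2 + 57*sqrt(2)*o^2/2 - 11*sqrt(2)*o/2 + 70*o + 14*sqrt(2)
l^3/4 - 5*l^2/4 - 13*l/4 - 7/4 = (l/4 + 1/4)*(l - 7)*(l + 1)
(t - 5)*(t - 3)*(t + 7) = t^3 - t^2 - 41*t + 105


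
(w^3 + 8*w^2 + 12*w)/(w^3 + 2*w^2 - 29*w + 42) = w*(w^2 + 8*w + 12)/(w^3 + 2*w^2 - 29*w + 42)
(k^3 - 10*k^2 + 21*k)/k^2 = k - 10 + 21/k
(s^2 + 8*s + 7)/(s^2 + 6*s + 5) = (s + 7)/(s + 5)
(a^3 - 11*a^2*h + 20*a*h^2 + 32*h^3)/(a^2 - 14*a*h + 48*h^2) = (a^2 - 3*a*h - 4*h^2)/(a - 6*h)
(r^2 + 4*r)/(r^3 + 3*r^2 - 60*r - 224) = r/(r^2 - r - 56)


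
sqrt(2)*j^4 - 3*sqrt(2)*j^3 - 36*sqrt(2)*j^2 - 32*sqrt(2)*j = j*(j - 8)*(j + 4)*(sqrt(2)*j + sqrt(2))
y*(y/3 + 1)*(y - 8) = y^3/3 - 5*y^2/3 - 8*y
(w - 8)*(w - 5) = w^2 - 13*w + 40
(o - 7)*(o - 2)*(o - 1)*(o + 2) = o^4 - 8*o^3 + 3*o^2 + 32*o - 28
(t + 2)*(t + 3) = t^2 + 5*t + 6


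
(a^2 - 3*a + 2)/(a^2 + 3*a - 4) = (a - 2)/(a + 4)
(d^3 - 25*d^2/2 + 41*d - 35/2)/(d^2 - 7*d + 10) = (2*d^2 - 15*d + 7)/(2*(d - 2))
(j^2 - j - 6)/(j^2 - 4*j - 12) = (j - 3)/(j - 6)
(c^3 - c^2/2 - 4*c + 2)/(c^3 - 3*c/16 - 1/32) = 16*(c^2 - 4)/(16*c^2 + 8*c + 1)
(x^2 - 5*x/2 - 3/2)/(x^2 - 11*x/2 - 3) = (x - 3)/(x - 6)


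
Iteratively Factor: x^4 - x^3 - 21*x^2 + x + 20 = (x + 1)*(x^3 - 2*x^2 - 19*x + 20) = (x - 1)*(x + 1)*(x^2 - x - 20) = (x - 1)*(x + 1)*(x + 4)*(x - 5)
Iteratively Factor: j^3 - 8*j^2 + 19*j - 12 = (j - 4)*(j^2 - 4*j + 3) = (j - 4)*(j - 3)*(j - 1)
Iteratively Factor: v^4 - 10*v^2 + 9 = (v + 1)*(v^3 - v^2 - 9*v + 9) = (v - 3)*(v + 1)*(v^2 + 2*v - 3) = (v - 3)*(v - 1)*(v + 1)*(v + 3)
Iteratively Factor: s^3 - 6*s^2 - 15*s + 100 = (s + 4)*(s^2 - 10*s + 25) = (s - 5)*(s + 4)*(s - 5)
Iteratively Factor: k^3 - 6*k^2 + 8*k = (k - 2)*(k^2 - 4*k) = k*(k - 2)*(k - 4)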